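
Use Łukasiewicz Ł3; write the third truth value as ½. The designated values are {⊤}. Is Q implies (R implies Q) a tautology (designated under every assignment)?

Yes

Every assignment of Q, R over {⊤, ½, ⊥} gives a value in {⊤}.
In particular, with Q=½, R=½: Q implies (R implies Q) = ⊤.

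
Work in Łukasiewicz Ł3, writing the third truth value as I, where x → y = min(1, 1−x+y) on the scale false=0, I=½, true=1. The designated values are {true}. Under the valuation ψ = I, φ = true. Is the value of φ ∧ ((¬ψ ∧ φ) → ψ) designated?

¬ψ = ¬I = I
¬ψ ∧ φ = I ∧ true = I
(¬ψ ∧ φ) → ψ = I → I = true  [min(1, 1−½+½)]
φ ∧ ((¬ψ ∧ φ) → ψ) = true ∧ true = true
true ∈ {true}.

Yes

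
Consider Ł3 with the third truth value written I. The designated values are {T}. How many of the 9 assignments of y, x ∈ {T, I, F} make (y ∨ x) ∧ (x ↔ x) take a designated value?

5

Of the 9 assignments, 5 give a value in {T}.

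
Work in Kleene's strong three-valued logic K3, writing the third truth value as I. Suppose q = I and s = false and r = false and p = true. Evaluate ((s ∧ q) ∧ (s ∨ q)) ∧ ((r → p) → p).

s ∧ q = false ∧ I = false
s ∨ q = false ∨ I = I
(s ∧ q) ∧ (s ∨ q) = false ∧ I = false
r → p = false → true = true
(r → p) → p = true → true = true
((s ∧ q) ∧ (s ∨ q)) ∧ ((r → p) → p) = false ∧ true = false

false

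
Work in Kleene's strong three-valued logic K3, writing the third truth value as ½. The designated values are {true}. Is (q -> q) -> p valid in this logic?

Countermodel: q=true, p=½ gives ½, which is not designated.

No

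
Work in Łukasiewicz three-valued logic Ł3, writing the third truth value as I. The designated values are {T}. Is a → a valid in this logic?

Yes

Every assignment of a over {T, I, F} gives a value in {T}.
In particular, with a=I: a → a = T.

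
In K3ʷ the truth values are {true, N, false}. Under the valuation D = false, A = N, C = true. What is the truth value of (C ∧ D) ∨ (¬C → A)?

C ∧ D = true ∧ false = false
¬C = ¬true = false
¬C → A = false → N = N  [any arg is the third value ⇒ result is the third value]
(C ∧ D) ∨ (¬C → A) = false ∨ N = N

N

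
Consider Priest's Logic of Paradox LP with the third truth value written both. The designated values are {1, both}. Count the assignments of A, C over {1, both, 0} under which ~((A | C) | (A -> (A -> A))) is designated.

Designated under: (A=both, C=both); (A=both, C=0).

2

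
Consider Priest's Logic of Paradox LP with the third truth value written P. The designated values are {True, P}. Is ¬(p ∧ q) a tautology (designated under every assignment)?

Countermodel: p=True, q=True gives False, which is not designated.

No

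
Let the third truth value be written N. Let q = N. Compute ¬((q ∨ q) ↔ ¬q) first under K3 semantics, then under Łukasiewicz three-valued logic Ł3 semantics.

In K3: q ∨ q = N ∨ N = N
¬q = ¬N = N
(q ∨ q) ↔ ¬q = N ↔ N = N
¬((q ∨ q) ↔ ¬q) = ¬N = N
In Łukasiewicz three-valued logic Ł3: q ∨ q = N ∨ N = N
¬q = ¬N = N
(q ∨ q) ↔ ¬q = N ↔ N = T  [1 − |½−½|]
¬((q ∨ q) ↔ ¬q) = ¬T = F
They differ because K3 and Łukasiewicz three-valued logic Ł3 treat N differently under implication.

N; F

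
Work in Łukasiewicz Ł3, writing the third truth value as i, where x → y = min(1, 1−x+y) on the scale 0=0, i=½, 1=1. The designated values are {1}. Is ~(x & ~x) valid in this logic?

Countermodel: x=i gives i, which is not designated.

No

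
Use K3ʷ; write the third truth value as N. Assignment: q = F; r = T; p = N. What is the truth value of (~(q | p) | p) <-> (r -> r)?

N

q | p = F | N = N
~(q | p) = ~N = N
~(q | p) | p = N | N = N
r -> r = T -> T = T
(~(q | p) | p) <-> (r -> r) = N <-> T = N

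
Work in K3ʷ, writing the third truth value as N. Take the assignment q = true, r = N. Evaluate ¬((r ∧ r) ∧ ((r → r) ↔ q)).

r ∧ r = N ∧ N = N
r → r = N → N = N  [any arg is the third value ⇒ result is the third value]
(r → r) ↔ q = N ↔ true = N
(r ∧ r) ∧ ((r → r) ↔ q) = N ∧ N = N
¬((r ∧ r) ∧ ((r → r) ↔ q)) = ¬N = N

N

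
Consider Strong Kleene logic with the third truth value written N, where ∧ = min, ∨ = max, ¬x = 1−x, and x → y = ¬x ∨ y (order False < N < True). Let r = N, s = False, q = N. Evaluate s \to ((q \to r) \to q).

q \to r = N \to N = N  [\lnot N \lor N]
(q \to r) \to q = N \to N = N
s \to ((q \to r) \to q) = False \to N = True

True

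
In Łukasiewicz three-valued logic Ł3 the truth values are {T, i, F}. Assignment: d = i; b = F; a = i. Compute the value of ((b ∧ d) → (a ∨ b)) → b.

b ∧ d = F ∧ i = F
a ∨ b = i ∨ F = i
(b ∧ d) → (a ∨ b) = F → i = T  [min(1, 1−0+½)]
((b ∧ d) → (a ∨ b)) → b = T → F = F

F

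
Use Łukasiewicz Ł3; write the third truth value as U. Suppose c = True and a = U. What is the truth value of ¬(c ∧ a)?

U

c ∧ a = True ∧ U = U
¬(c ∧ a) = ¬U = U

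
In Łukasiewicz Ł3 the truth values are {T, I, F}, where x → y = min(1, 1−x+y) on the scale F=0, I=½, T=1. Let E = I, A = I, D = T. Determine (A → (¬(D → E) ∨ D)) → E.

D → E = T → I = I  [min(1, 1−1+½)]
¬(D → E) = ¬I = I
¬(D → E) ∨ D = I ∨ T = T
A → (¬(D → E) ∨ D) = I → T = T
(A → (¬(D → E) ∨ D)) → E = T → I = I

I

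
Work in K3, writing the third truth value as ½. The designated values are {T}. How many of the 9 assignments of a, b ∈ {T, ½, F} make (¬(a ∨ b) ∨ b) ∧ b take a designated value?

3

Designated under: (a=T, b=T); (a=½, b=T); (a=F, b=T).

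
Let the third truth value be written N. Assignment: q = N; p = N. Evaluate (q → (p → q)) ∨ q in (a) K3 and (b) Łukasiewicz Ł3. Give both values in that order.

In K3: p → q = N → N = N  [¬N ∨ N]
q → (p → q) = N → N = N
(q → (p → q)) ∨ q = N ∨ N = N
In Łukasiewicz Ł3: p → q = N → N = true  [min(1, 1−½+½)]
q → (p → q) = N → true = true
(q → (p → q)) ∨ q = true ∨ N = true
They differ because K3 and Łukasiewicz Ł3 treat N differently under implication.

N; true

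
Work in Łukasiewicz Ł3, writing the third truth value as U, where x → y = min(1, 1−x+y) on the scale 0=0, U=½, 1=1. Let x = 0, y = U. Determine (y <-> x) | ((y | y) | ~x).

y <-> x = U <-> 0 = U  [1 − |½−0|]
y | y = U | U = U
~x = ~0 = 1
(y | y) | ~x = U | 1 = 1
(y <-> x) | ((y | y) | ~x) = U | 1 = 1

1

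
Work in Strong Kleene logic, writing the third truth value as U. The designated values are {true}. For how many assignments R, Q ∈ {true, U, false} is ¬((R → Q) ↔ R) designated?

Designated under: (R=true, Q=false); (R=false, Q=true); (R=false, Q=U); (R=false, Q=false).

4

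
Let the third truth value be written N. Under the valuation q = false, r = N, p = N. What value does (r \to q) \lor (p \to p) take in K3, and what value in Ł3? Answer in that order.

In K3: r \to q = N \to false = N  [\lnot N \lor false]
p \to p = N \to N = N
(r \to q) \lor (p \to p) = N \lor N = N
In Ł3: r \to q = N \to false = N  [min(1, 1−½+0)]
p \to p = N \to N = true
(r \to q) \lor (p \to p) = N \lor true = true
They differ because K3 and Ł3 treat N differently under implication.

N; true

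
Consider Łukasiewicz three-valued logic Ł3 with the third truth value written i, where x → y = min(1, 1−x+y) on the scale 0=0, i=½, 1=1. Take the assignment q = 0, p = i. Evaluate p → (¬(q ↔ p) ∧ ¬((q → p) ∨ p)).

q ↔ p = 0 ↔ i = i  [1 − |0−½|]
¬(q ↔ p) = ¬i = i
q → p = 0 → i = 1
(q → p) ∨ p = 1 ∨ i = 1
¬((q → p) ∨ p) = ¬1 = 0
¬(q ↔ p) ∧ ¬((q → p) ∨ p) = i ∧ 0 = 0
p → (¬(q ↔ p) ∧ ¬((q → p) ∨ p)) = i → 0 = i

i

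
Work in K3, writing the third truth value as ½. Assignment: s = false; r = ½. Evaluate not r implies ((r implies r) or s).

½

not r = not ½ = ½
r implies r = ½ implies ½ = ½  [not ½ or ½]
(r implies r) or s = ½ or false = ½
not r implies ((r implies r) or s) = ½ implies ½ = ½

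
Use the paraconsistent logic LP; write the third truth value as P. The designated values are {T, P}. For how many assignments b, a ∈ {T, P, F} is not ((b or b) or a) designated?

4

Designated under: (b=P, a=P); (b=P, a=F); (b=F, a=P); (b=F, a=F).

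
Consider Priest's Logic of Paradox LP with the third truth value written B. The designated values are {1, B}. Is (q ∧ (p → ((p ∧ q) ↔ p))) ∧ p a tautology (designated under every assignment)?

Countermodel: q=1, p=0 gives 0, which is not designated.

No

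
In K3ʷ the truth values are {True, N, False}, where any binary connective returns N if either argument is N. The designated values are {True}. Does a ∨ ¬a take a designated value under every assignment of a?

Countermodel: a=N gives N, which is not designated.

No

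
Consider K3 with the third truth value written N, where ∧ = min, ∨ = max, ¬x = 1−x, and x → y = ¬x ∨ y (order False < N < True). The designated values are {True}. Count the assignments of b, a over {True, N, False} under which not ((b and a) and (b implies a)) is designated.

Of the 9 assignments, 5 give a value in {True}.

5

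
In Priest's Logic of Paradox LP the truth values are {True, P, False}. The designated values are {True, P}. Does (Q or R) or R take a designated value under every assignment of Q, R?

Countermodel: Q=False, R=False gives False, which is not designated.

No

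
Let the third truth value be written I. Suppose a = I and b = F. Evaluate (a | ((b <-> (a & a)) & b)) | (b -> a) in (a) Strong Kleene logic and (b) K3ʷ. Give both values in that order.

T; I

In Strong Kleene logic: a & a = I & I = I
b <-> (a & a) = F <-> I = I
(b <-> (a & a)) & b = I & F = F
a | ((b <-> (a & a)) & b) = I | F = I
b -> a = F -> I = T
(a | ((b <-> (a & a)) & b)) | (b -> a) = I | T = T
In K3ʷ: a & a = I & I = I
b <-> (a & a) = F <-> I = I
(b <-> (a & a)) & b = I & F = I
a | ((b <-> (a & a)) & b) = I | I = I
b -> a = F -> I = I
(a | ((b <-> (a & a)) & b)) | (b -> a) = I | I = I
They differ because Strong Kleene logic and K3ʷ treat I differently under the binary connectives.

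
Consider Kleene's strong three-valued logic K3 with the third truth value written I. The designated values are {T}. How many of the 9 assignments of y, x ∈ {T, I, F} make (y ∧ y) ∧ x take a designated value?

Designated under: (y=T, x=T).

1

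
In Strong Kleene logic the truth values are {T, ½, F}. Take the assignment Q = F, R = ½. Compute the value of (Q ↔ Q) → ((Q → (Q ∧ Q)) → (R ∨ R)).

Q ↔ Q = F ↔ F = T
Q ∧ Q = F ∧ F = F
Q → (Q ∧ Q) = F → F = T
R ∨ R = ½ ∨ ½ = ½
(Q → (Q ∧ Q)) → (R ∨ R) = T → ½ = ½  [¬T ∨ ½]
(Q ↔ Q) → ((Q → (Q ∧ Q)) → (R ∨ R)) = T → ½ = ½

½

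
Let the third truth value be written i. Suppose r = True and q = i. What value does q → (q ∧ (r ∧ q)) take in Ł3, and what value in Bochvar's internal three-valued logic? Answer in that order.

True; i

In Ł3: r ∧ q = True ∧ i = i
q ∧ (r ∧ q) = i ∧ i = i
q → (q ∧ (r ∧ q)) = i → i = True
In Bochvar's internal three-valued logic: r ∧ q = True ∧ i = i
q ∧ (r ∧ q) = i ∧ i = i
q → (q ∧ (r ∧ q)) = i → i = i  [any arg is the third value ⇒ result is the third value]
They differ because Ł3 and Bochvar's internal three-valued logic treat i differently under the binary connectives.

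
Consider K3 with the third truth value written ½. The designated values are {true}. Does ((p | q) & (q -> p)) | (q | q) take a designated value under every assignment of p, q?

No

Countermodel: p=½, q=½ gives ½, which is not designated.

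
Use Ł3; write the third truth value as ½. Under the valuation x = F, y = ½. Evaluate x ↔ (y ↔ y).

F

y ↔ y = ½ ↔ ½ = T
x ↔ (y ↔ y) = F ↔ T = F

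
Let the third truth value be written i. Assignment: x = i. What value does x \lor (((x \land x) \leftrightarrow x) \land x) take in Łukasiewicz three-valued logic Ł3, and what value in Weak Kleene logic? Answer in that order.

i; i

In Łukasiewicz three-valued logic Ł3: x \land x = i \land i = i
(x \land x) \leftrightarrow x = i \leftrightarrow i = T  [1 − |½−½|]
((x \land x) \leftrightarrow x) \land x = T \land i = i
x \lor (((x \land x) \leftrightarrow x) \land x) = i \lor i = i
In Weak Kleene logic: x \land x = i \land i = i
(x \land x) \leftrightarrow x = i \leftrightarrow i = i
((x \land x) \leftrightarrow x) \land x = i \land i = i
x \lor (((x \land x) \leftrightarrow x) \land x) = i \lor i = i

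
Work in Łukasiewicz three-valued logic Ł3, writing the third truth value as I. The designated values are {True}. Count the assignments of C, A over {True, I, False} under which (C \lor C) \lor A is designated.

Of the 9 assignments, 5 give a value in {True}.

5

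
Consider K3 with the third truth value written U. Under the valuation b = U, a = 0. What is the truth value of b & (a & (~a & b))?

0

~a = ~0 = 1
~a & b = 1 & U = U
a & (~a & b) = 0 & U = 0
b & (a & (~a & b)) = U & 0 = 0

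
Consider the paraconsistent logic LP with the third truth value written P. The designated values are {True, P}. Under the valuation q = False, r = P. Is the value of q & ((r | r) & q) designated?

r | r = P | P = P
(r | r) & q = P & False = False
q & ((r | r) & q) = False & False = False
False ∉ {True, P}.

No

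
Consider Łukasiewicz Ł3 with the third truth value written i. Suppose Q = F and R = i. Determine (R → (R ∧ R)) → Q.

R ∧ R = i ∧ i = i
R → (R ∧ R) = i → i = T
(R → (R ∧ R)) → Q = T → F = F

F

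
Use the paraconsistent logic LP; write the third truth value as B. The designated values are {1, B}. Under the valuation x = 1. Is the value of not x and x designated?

No

not x = not 1 = 0
not x and x = 0 and 1 = 0
0 ∉ {1, B}.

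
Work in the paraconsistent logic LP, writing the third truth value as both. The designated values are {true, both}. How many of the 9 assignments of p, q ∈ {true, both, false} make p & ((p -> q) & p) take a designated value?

Of the 9 assignments, 5 give a value in {true, both}.

5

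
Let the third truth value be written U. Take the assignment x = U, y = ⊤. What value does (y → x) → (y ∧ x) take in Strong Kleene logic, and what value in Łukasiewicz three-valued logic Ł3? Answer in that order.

U; ⊤

In Strong Kleene logic: y → x = ⊤ → U = U  [¬⊤ ∨ U]
y ∧ x = ⊤ ∧ U = U
(y → x) → (y ∧ x) = U → U = U
In Łukasiewicz three-valued logic Ł3: y → x = ⊤ → U = U
y ∧ x = ⊤ ∧ U = U
(y → x) → (y ∧ x) = U → U = ⊤
They differ because Strong Kleene logic and Łukasiewicz three-valued logic Ł3 treat U differently under implication.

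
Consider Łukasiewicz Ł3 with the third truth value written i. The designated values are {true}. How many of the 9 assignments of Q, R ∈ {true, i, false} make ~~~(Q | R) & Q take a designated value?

Of the 9 assignments, 0 give a value in {true}.

0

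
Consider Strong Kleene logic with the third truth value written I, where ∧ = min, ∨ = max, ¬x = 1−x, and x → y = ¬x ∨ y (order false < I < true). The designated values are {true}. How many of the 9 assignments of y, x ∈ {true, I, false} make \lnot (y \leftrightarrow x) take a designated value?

2

Designated under: (y=true, x=false); (y=false, x=true).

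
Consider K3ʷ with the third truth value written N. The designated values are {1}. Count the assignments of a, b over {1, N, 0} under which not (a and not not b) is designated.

3

Designated under: (a=1, b=0); (a=0, b=1); (a=0, b=0).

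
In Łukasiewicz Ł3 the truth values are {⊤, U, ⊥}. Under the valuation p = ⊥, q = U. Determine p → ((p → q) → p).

⊤

p → q = ⊥ → U = ⊤
(p → q) → p = ⊤ → ⊥ = ⊥
p → ((p → q) → p) = ⊥ → ⊥ = ⊤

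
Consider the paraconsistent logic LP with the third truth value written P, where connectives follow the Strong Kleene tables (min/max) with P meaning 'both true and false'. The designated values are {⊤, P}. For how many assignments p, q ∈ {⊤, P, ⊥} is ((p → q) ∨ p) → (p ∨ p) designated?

6

Of the 9 assignments, 6 give a value in {⊤, P}.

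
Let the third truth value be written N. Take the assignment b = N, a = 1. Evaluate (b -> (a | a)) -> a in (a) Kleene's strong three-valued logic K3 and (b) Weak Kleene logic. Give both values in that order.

1; N

In Kleene's strong three-valued logic K3: a | a = 1 | 1 = 1
b -> (a | a) = N -> 1 = 1  [~N | 1]
(b -> (a | a)) -> a = 1 -> 1 = 1
In Weak Kleene logic: a | a = 1 | 1 = 1
b -> (a | a) = N -> 1 = N
(b -> (a | a)) -> a = N -> 1 = N
They differ because Kleene's strong three-valued logic K3 and Weak Kleene logic treat N differently under the binary connectives.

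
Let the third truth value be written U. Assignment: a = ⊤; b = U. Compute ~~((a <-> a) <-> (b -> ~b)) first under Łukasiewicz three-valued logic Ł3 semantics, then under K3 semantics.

⊤; U

In Łukasiewicz three-valued logic Ł3: a <-> a = ⊤ <-> ⊤ = ⊤
~b = ~U = U
b -> ~b = U -> U = ⊤  [min(1, 1−½+½)]
(a <-> a) <-> (b -> ~b) = ⊤ <-> ⊤ = ⊤
~((a <-> a) <-> (b -> ~b)) = ~⊤ = ⊥
~~((a <-> a) <-> (b -> ~b)) = ~⊥ = ⊤
In K3: a <-> a = ⊤ <-> ⊤ = ⊤
~b = ~U = U
b -> ~b = U -> U = U
(a <-> a) <-> (b -> ~b) = ⊤ <-> U = U
~((a <-> a) <-> (b -> ~b)) = ~U = U
~~((a <-> a) <-> (b -> ~b)) = ~U = U
They differ because Łukasiewicz three-valued logic Ł3 and K3 treat U differently under implication.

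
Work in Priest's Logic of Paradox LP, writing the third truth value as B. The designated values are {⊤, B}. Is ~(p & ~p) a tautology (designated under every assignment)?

Every assignment of p over {⊤, B, ⊥} gives a value in {⊤, B}.
In particular, with p=B: ~(p & ~p) = B.

Yes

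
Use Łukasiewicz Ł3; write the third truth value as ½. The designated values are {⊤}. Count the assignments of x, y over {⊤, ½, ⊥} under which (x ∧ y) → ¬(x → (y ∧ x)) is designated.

Of the 9 assignments, 6 give a value in {⊤}.

6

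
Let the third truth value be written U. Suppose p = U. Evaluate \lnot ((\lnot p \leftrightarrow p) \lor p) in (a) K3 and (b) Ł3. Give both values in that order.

U; F

In K3: \lnot p = \lnot U = U
\lnot p \leftrightarrow p = U \leftrightarrow U = U
(\lnot p \leftrightarrow p) \lor p = U \lor U = U
\lnot ((\lnot p \leftrightarrow p) \lor p) = \lnot U = U
In Ł3: \lnot p = \lnot U = U
\lnot p \leftrightarrow p = U \leftrightarrow U = T  [1 − |½−½|]
(\lnot p \leftrightarrow p) \lor p = T \lor U = T
\lnot ((\lnot p \leftrightarrow p) \lor p) = \lnot T = F
They differ because K3 and Ł3 treat U differently under implication.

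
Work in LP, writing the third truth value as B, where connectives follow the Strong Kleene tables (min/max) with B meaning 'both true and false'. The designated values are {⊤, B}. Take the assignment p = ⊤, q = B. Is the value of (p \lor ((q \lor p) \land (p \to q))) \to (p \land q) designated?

q \lor p = B \lor ⊤ = ⊤
p \to q = ⊤ \to B = B
(q \lor p) \land (p \to q) = ⊤ \land B = B
p \lor ((q \lor p) \land (p \to q)) = ⊤ \lor B = ⊤
p \land q = ⊤ \land B = B
(p \lor ((q \lor p) \land (p \to q))) \to (p \land q) = ⊤ \to B = B
B ∈ {⊤, B}.

Yes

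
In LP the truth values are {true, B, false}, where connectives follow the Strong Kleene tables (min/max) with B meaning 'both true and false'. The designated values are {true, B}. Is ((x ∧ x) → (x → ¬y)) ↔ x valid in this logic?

No

Countermodel: x=true, y=true gives false, which is not designated.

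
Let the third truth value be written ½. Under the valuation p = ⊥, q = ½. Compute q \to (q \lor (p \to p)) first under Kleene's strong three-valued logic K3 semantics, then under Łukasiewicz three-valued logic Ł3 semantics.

In Kleene's strong three-valued logic K3: p \to p = ⊥ \to ⊥ = ⊤
q \lor (p \to p) = ½ \lor ⊤ = ⊤
q \to (q \lor (p \to p)) = ½ \to ⊤ = ⊤  [\lnot ½ \lor ⊤]
In Łukasiewicz three-valued logic Ł3: p \to p = ⊥ \to ⊥ = ⊤
q \lor (p \to p) = ½ \lor ⊤ = ⊤
q \to (q \lor (p \to p)) = ½ \to ⊤ = ⊤  [min(1, 1−½+1)]

⊤; ⊤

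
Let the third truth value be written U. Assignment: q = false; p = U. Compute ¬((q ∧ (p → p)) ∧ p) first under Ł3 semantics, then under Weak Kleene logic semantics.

true; U

In Ł3: p → p = U → U = true  [min(1, 1−½+½)]
q ∧ (p → p) = false ∧ true = false
(q ∧ (p → p)) ∧ p = false ∧ U = false
¬((q ∧ (p → p)) ∧ p) = ¬false = true
In Weak Kleene logic: p → p = U → U = U  [any arg is the third value ⇒ result is the third value]
q ∧ (p → p) = false ∧ U = U
(q ∧ (p → p)) ∧ p = U ∧ U = U
¬((q ∧ (p → p)) ∧ p) = ¬U = U
They differ because Ł3 and Weak Kleene logic treat U differently under the binary connectives.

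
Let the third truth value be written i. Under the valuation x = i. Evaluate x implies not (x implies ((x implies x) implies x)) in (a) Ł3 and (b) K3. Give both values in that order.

i; i

In Ł3: x implies x = i implies i = T
(x implies x) implies x = T implies i = i
x implies ((x implies x) implies x) = i implies i = T
not (x implies ((x implies x) implies x)) = not T = F
x implies not (x implies ((x implies x) implies x)) = i implies F = i
In K3: x implies x = i implies i = i
(x implies x) implies x = i implies i = i
x implies ((x implies x) implies x) = i implies i = i
not (x implies ((x implies x) implies x)) = not i = i
x implies not (x implies ((x implies x) implies x)) = i implies i = i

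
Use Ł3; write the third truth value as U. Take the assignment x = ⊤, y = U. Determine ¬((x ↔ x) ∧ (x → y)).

x ↔ x = ⊤ ↔ ⊤ = ⊤
x → y = ⊤ → U = U  [min(1, 1−1+½)]
(x ↔ x) ∧ (x → y) = ⊤ ∧ U = U
¬((x ↔ x) ∧ (x → y)) = ¬U = U

U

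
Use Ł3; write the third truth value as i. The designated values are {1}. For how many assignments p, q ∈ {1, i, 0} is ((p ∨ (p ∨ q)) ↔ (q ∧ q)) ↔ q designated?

Of the 9 assignments, 5 give a value in {1}.

5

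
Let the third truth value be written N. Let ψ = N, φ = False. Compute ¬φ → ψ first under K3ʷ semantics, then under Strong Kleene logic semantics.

N; N

In K3ʷ: ¬φ = ¬False = True
¬φ → ψ = True → N = N  [any arg is the third value ⇒ result is the third value]
In Strong Kleene logic: ¬φ = ¬False = True
¬φ → ψ = True → N = N  [¬True ∨ N]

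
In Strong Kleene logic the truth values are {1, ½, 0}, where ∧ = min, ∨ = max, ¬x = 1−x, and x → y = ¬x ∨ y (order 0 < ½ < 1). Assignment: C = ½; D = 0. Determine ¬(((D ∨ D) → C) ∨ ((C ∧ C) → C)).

D ∨ D = 0 ∨ 0 = 0
(D ∨ D) → C = 0 → ½ = 1  [¬0 ∨ ½]
C ∧ C = ½ ∧ ½ = ½
(C ∧ C) → C = ½ → ½ = ½
((D ∨ D) → C) ∨ ((C ∧ C) → C) = 1 ∨ ½ = 1
¬(((D ∨ D) → C) ∨ ((C ∧ C) → C)) = ¬1 = 0

0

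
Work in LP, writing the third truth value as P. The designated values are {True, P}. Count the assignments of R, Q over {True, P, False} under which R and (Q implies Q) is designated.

Of the 9 assignments, 6 give a value in {True, P}.

6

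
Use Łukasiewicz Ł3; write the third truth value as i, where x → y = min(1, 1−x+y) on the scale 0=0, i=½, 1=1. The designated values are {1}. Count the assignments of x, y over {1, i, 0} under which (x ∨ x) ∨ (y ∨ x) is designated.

Of the 9 assignments, 5 give a value in {1}.

5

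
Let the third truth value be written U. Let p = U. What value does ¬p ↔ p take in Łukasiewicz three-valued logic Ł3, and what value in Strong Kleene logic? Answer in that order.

T; U

In Łukasiewicz three-valued logic Ł3: ¬p = ¬U = U
¬p ↔ p = U ↔ U = T  [1 − |½−½|]
In Strong Kleene logic: ¬p = ¬U = U
¬p ↔ p = U ↔ U = U
They differ because Łukasiewicz three-valued logic Ł3 and Strong Kleene logic treat U differently under implication.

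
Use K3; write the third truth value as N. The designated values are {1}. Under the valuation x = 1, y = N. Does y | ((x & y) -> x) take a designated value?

Yes

x & y = 1 & N = N
(x & y) -> x = N -> 1 = 1  [~N | 1]
y | ((x & y) -> x) = N | 1 = 1
1 ∈ {1}.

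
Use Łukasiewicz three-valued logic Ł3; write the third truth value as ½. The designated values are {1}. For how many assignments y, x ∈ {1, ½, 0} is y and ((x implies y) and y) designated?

Designated under: (y=1, x=1); (y=1, x=½); (y=1, x=0).

3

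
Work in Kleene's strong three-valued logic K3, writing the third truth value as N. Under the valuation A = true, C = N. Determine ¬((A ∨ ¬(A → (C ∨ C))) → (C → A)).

C ∨ C = N ∨ N = N
A → (C ∨ C) = true → N = N  [¬true ∨ N]
¬(A → (C ∨ C)) = ¬N = N
A ∨ ¬(A → (C ∨ C)) = true ∨ N = true
C → A = N → true = true
(A ∨ ¬(A → (C ∨ C))) → (C → A) = true → true = true
¬((A ∨ ¬(A → (C ∨ C))) → (C → A)) = ¬true = false

false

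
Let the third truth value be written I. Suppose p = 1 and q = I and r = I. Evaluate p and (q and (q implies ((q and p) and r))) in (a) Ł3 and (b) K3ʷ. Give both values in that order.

I; I

In Ł3: q and p = I and 1 = I
(q and p) and r = I and I = I
q implies ((q and p) and r) = I implies I = 1
q and (q implies ((q and p) and r)) = I and 1 = I
p and (q and (q implies ((q and p) and r))) = 1 and I = I
In K3ʷ: q and p = I and 1 = I
(q and p) and r = I and I = I
q implies ((q and p) and r) = I implies I = I  [any arg is the third value ⇒ result is the third value]
q and (q implies ((q and p) and r)) = I and I = I
p and (q and (q implies ((q and p) and r))) = 1 and I = I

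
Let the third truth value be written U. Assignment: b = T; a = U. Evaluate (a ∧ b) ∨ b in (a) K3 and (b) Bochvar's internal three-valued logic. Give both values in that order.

In K3: a ∧ b = U ∧ T = U
(a ∧ b) ∨ b = U ∨ T = T
In Bochvar's internal three-valued logic: a ∧ b = U ∧ T = U
(a ∧ b) ∨ b = U ∨ T = U
They differ because K3 and Bochvar's internal three-valued logic treat U differently under the binary connectives.

T; U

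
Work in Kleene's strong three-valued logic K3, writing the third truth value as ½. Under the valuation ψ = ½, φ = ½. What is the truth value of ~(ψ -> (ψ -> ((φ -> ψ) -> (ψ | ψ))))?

φ -> ψ = ½ -> ½ = ½  [~½ | ½]
ψ | ψ = ½ | ½ = ½
(φ -> ψ) -> (ψ | ψ) = ½ -> ½ = ½
ψ -> ((φ -> ψ) -> (ψ | ψ)) = ½ -> ½ = ½
ψ -> (ψ -> ((φ -> ψ) -> (ψ | ψ))) = ½ -> ½ = ½
~(ψ -> (ψ -> ((φ -> ψ) -> (ψ | ψ)))) = ~½ = ½

½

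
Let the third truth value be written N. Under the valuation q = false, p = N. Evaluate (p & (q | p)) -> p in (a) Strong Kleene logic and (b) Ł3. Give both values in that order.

N; true

In Strong Kleene logic: q | p = false | N = N
p & (q | p) = N & N = N
(p & (q | p)) -> p = N -> N = N  [~N | N]
In Ł3: q | p = false | N = N
p & (q | p) = N & N = N
(p & (q | p)) -> p = N -> N = true  [min(1, 1−½+½)]
They differ because Strong Kleene logic and Ł3 treat N differently under implication.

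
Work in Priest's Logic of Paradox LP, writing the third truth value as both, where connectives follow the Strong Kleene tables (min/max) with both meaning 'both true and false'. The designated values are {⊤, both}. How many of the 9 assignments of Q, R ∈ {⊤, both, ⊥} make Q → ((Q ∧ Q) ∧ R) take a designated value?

8

Of the 9 assignments, 8 give a value in {⊤, both}.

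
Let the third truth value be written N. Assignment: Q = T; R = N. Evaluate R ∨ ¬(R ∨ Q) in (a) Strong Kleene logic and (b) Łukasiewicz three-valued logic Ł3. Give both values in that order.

N; N

In Strong Kleene logic: R ∨ Q = N ∨ T = T
¬(R ∨ Q) = ¬T = F
R ∨ ¬(R ∨ Q) = N ∨ F = N
In Łukasiewicz three-valued logic Ł3: R ∨ Q = N ∨ T = T
¬(R ∨ Q) = ¬T = F
R ∨ ¬(R ∨ Q) = N ∨ F = N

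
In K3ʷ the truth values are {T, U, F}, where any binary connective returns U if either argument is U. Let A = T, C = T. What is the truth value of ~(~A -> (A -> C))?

~A = ~T = F
A -> C = T -> T = T
~A -> (A -> C) = F -> T = T
~(~A -> (A -> C)) = ~T = F

F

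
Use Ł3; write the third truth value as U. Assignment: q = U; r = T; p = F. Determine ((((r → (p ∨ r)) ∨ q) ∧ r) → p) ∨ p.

p ∨ r = F ∨ T = T
r → (p ∨ r) = T → T = T
(r → (p ∨ r)) ∨ q = T ∨ U = T
((r → (p ∨ r)) ∨ q) ∧ r = T ∧ T = T
(((r → (p ∨ r)) ∨ q) ∧ r) → p = T → F = F
((((r → (p ∨ r)) ∨ q) ∧ r) → p) ∨ p = F ∨ F = F

F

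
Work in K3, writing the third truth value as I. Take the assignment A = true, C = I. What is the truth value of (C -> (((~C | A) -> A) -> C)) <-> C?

~C = ~I = I
~C | A = I | true = true
(~C | A) -> A = true -> true = true
((~C | A) -> A) -> C = true -> I = I  [~true | I]
C -> (((~C | A) -> A) -> C) = I -> I = I
(C -> (((~C | A) -> A) -> C)) <-> C = I <-> I = I

I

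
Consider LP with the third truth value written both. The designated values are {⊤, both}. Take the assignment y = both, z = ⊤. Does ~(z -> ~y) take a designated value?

~y = ~both = both
z -> ~y = ⊤ -> both = both
~(z -> ~y) = ~both = both
both ∈ {⊤, both}.

Yes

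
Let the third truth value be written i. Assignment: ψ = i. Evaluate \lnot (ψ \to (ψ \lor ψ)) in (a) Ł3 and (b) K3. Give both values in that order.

false; i

In Ł3: ψ \lor ψ = i \lor i = i
ψ \to (ψ \lor ψ) = i \to i = true  [min(1, 1−½+½)]
\lnot (ψ \to (ψ \lor ψ)) = \lnot true = false
In K3: ψ \lor ψ = i \lor i = i
ψ \to (ψ \lor ψ) = i \to i = i  [\lnot i \lor i]
\lnot (ψ \to (ψ \lor ψ)) = \lnot i = i
They differ because Ł3 and K3 treat i differently under implication.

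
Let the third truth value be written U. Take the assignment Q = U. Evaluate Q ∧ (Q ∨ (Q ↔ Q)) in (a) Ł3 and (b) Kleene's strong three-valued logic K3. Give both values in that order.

In Ł3: Q ↔ Q = U ↔ U = True
Q ∨ (Q ↔ Q) = U ∨ True = True
Q ∧ (Q ∨ (Q ↔ Q)) = U ∧ True = U
In Kleene's strong three-valued logic K3: Q ↔ Q = U ↔ U = U
Q ∨ (Q ↔ Q) = U ∨ U = U
Q ∧ (Q ∨ (Q ↔ Q)) = U ∧ U = U

U; U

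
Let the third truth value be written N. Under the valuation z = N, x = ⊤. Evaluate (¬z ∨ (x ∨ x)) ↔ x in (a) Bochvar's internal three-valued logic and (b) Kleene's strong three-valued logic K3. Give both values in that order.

N; ⊤

In Bochvar's internal three-valued logic: ¬z = ¬N = N
x ∨ x = ⊤ ∨ ⊤ = ⊤
¬z ∨ (x ∨ x) = N ∨ ⊤ = N
(¬z ∨ (x ∨ x)) ↔ x = N ↔ ⊤ = N
In Kleene's strong three-valued logic K3: ¬z = ¬N = N
x ∨ x = ⊤ ∨ ⊤ = ⊤
¬z ∨ (x ∨ x) = N ∨ ⊤ = ⊤
(¬z ∨ (x ∨ x)) ↔ x = ⊤ ↔ ⊤ = ⊤
They differ because Bochvar's internal three-valued logic and Kleene's strong three-valued logic K3 treat N differently under the binary connectives.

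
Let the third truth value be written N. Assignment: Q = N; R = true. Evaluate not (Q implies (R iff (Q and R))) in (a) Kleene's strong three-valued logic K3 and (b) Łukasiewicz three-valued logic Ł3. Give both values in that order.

In Kleene's strong three-valued logic K3: Q and R = N and true = N
R iff (Q and R) = true iff N = N
Q implies (R iff (Q and R)) = N implies N = N
not (Q implies (R iff (Q and R))) = not N = N
In Łukasiewicz three-valued logic Ł3: Q and R = N and true = N
R iff (Q and R) = true iff N = N  [1 − |1−½|]
Q implies (R iff (Q and R)) = N implies N = true
not (Q implies (R iff (Q and R))) = not true = false
They differ because Kleene's strong three-valued logic K3 and Łukasiewicz three-valued logic Ł3 treat N differently under implication.

N; false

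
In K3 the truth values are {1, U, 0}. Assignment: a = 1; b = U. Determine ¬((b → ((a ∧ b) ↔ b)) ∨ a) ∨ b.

U

a ∧ b = 1 ∧ U = U
(a ∧ b) ↔ b = U ↔ U = U
b → ((a ∧ b) ↔ b) = U → U = U
(b → ((a ∧ b) ↔ b)) ∨ a = U ∨ 1 = 1
¬((b → ((a ∧ b) ↔ b)) ∨ a) = ¬1 = 0
¬((b → ((a ∧ b) ↔ b)) ∨ a) ∨ b = 0 ∨ U = U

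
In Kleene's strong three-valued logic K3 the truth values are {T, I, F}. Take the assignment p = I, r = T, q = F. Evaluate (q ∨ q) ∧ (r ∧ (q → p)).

q ∨ q = F ∨ F = F
q → p = F → I = T
r ∧ (q → p) = T ∧ T = T
(q ∨ q) ∧ (r ∧ (q → p)) = F ∧ T = F

F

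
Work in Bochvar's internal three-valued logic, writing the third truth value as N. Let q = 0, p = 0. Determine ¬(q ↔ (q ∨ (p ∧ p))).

0

p ∧ p = 0 ∧ 0 = 0
q ∨ (p ∧ p) = 0 ∨ 0 = 0
q ↔ (q ∨ (p ∧ p)) = 0 ↔ 0 = 1
¬(q ↔ (q ∨ (p ∧ p))) = ¬1 = 0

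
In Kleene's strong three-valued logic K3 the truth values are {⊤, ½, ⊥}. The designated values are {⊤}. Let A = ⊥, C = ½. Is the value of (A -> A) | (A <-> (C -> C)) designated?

Yes

A -> A = ⊥ -> ⊥ = ⊤
C -> C = ½ -> ½ = ½
A <-> (C -> C) = ⊥ <-> ½ = ½
(A -> A) | (A <-> (C -> C)) = ⊤ | ½ = ⊤
⊤ ∈ {⊤}.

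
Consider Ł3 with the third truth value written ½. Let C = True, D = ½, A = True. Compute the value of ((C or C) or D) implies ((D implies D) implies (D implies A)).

C or C = True or True = True
(C or C) or D = True or ½ = True
D implies D = ½ implies ½ = True
D implies A = ½ implies True = True
(D implies D) implies (D implies A) = True implies True = True
((C or C) or D) implies ((D implies D) implies (D implies A)) = True implies True = True

True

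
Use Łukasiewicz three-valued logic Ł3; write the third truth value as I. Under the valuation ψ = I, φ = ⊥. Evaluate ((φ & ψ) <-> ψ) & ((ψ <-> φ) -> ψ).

φ & ψ = ⊥ & I = ⊥
(φ & ψ) <-> ψ = ⊥ <-> I = I  [1 − |0−½|]
ψ <-> φ = I <-> ⊥ = I
(ψ <-> φ) -> ψ = I -> I = ⊤
((φ & ψ) <-> ψ) & ((ψ <-> φ) -> ψ) = I & ⊤ = I

I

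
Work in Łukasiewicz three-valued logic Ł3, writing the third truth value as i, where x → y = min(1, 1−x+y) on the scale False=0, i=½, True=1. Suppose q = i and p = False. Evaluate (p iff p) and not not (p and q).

p iff p = False iff False = True
p and q = False and i = False
not (p and q) = not False = True
not not (p and q) = not True = False
(p iff p) and not not (p and q) = True and False = False

False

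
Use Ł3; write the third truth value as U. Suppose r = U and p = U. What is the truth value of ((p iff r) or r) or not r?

p iff r = U iff U = T
(p iff r) or r = T or U = T
not r = not U = U
((p iff r) or r) or not r = T or U = T

T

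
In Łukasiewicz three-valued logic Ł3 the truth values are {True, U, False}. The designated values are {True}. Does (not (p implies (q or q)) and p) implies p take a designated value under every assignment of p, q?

Every assignment of p, q over {True, U, False} gives a value in {True}.
In particular, with p=U, q=U: (not (p implies (q or q)) and p) implies p = True.

Yes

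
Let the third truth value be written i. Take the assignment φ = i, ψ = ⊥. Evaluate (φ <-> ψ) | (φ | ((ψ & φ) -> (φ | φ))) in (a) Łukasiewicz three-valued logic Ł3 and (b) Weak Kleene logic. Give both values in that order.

⊤; i

In Łukasiewicz three-valued logic Ł3: φ <-> ψ = i <-> ⊥ = i  [1 − |½−0|]
ψ & φ = ⊥ & i = ⊥
φ | φ = i | i = i
(ψ & φ) -> (φ | φ) = ⊥ -> i = ⊤
φ | ((ψ & φ) -> (φ | φ)) = i | ⊤ = ⊤
(φ <-> ψ) | (φ | ((ψ & φ) -> (φ | φ))) = i | ⊤ = ⊤
In Weak Kleene logic: φ <-> ψ = i <-> ⊥ = i
ψ & φ = ⊥ & i = i
φ | φ = i | i = i
(ψ & φ) -> (φ | φ) = i -> i = i
φ | ((ψ & φ) -> (φ | φ)) = i | i = i
(φ <-> ψ) | (φ | ((ψ & φ) -> (φ | φ))) = i | i = i
They differ because Łukasiewicz three-valued logic Ł3 and Weak Kleene logic treat i differently under the binary connectives.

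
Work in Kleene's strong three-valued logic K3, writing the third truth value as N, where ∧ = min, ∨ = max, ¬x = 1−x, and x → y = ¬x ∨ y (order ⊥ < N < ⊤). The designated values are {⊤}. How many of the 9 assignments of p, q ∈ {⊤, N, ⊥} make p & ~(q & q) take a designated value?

Designated under: (p=⊤, q=⊥).

1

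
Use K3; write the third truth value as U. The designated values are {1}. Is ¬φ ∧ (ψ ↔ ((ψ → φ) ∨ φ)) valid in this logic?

Countermodel: φ=1, ψ=1 gives 0, which is not designated.

No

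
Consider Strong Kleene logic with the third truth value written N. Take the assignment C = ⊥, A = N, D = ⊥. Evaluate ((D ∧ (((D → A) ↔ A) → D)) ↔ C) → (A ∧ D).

⊥

D → A = ⊥ → N = ⊤  [¬⊥ ∨ N]
(D → A) ↔ A = ⊤ ↔ N = N
((D → A) ↔ A) → D = N → ⊥ = N
D ∧ (((D → A) ↔ A) → D) = ⊥ ∧ N = ⊥
(D ∧ (((D → A) ↔ A) → D)) ↔ C = ⊥ ↔ ⊥ = ⊤
A ∧ D = N ∧ ⊥ = ⊥
((D ∧ (((D → A) ↔ A) → D)) ↔ C) → (A ∧ D) = ⊤ → ⊥ = ⊥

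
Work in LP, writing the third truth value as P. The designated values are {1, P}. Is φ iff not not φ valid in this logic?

Every assignment of φ over {1, P, 0} gives a value in {1, P}.
In particular, with φ=P: φ iff not not φ = P.

Yes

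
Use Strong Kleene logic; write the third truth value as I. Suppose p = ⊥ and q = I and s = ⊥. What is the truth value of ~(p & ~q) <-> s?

⊥

~q = ~I = I
p & ~q = ⊥ & I = ⊥
~(p & ~q) = ~⊥ = ⊤
~(p & ~q) <-> s = ⊤ <-> ⊥ = ⊥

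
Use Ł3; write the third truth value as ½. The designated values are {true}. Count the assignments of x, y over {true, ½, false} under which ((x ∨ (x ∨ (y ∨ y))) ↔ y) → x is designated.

4

Designated under: (x=true, y=true); (x=true, y=½); (x=true, y=false); (x=½, y=false).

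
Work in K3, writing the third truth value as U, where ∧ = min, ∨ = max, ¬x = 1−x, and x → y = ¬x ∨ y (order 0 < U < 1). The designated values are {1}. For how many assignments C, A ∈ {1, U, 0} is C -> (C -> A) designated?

Of the 9 assignments, 5 give a value in {1}.

5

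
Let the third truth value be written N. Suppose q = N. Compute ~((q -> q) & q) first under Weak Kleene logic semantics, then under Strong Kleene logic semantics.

In Weak Kleene logic: q -> q = N -> N = N
(q -> q) & q = N & N = N
~((q -> q) & q) = ~N = N
In Strong Kleene logic: q -> q = N -> N = N  [~N | N]
(q -> q) & q = N & N = N
~((q -> q) & q) = ~N = N

N; N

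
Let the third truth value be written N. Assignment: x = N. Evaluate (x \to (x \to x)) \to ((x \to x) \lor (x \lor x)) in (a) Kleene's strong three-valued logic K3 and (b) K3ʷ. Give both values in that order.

In Kleene's strong three-valued logic K3: x \to x = N \to N = N
x \to (x \to x) = N \to N = N
x \to x = N \to N = N
x \lor x = N \lor N = N
(x \to x) \lor (x \lor x) = N \lor N = N
(x \to (x \to x)) \to ((x \to x) \lor (x \lor x)) = N \to N = N
In K3ʷ: x \to x = N \to N = N  [any arg is the third value ⇒ result is the third value]
x \to (x \to x) = N \to N = N
x \to x = N \to N = N
x \lor x = N \lor N = N
(x \to x) \lor (x \lor x) = N \lor N = N
(x \to (x \to x)) \to ((x \to x) \lor (x \lor x)) = N \to N = N

N; N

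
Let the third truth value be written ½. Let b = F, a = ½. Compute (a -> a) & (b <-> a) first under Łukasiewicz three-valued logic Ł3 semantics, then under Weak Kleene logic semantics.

In Łukasiewicz three-valued logic Ł3: a -> a = ½ -> ½ = T
b <-> a = F <-> ½ = ½
(a -> a) & (b <-> a) = T & ½ = ½
In Weak Kleene logic: a -> a = ½ -> ½ = ½  [any arg is the third value ⇒ result is the third value]
b <-> a = F <-> ½ = ½
(a -> a) & (b <-> a) = ½ & ½ = ½

½; ½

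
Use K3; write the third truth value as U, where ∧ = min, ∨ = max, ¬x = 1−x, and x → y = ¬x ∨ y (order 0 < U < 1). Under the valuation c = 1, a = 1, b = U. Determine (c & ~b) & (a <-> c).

~b = ~U = U
c & ~b = 1 & U = U
a <-> c = 1 <-> 1 = 1
(c & ~b) & (a <-> c) = U & 1 = U

U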